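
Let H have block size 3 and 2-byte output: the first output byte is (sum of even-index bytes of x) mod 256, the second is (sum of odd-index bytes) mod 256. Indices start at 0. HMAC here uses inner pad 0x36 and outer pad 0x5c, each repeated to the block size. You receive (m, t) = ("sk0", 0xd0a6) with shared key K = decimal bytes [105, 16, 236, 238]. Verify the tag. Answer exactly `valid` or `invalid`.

valid

Key decimal bytes [105, 16, 236, 238] = 69 10 ec ee is 4 bytes > B = 3, so hash it first: H(key) = 55 fe, then zero-pad to 3 bytes: K' = 55 fe 00.
K' ⊕ ipad = 63 c8 36; K' ⊕ opad = 09 a2 5c.
Inner hash: even-index sum = 260 mod 256 = 4; odd-index sum = 363 mod 256 = 107 → 04 6b.
Outer hash (recomputed tag): even-index sum = 208 mod 256 = 208; odd-index sum = 166 mod 256 = 166 → d0 a6.
Recomputed tag = d0a6; claimed = d0a6 → match.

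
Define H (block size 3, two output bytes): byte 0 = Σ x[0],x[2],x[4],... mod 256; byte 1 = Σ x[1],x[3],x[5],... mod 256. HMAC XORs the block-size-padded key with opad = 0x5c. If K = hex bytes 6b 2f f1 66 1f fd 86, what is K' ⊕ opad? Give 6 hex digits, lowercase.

5dce5c

Key hex bytes 6b 2f f1 66 1f fd 86 is 7 bytes > B = 3, so hash it first: H(key) = 01 92, then zero-pad to 3 bytes: K' = 01 92 00.
XOR each byte with 0x5c: 01⊕5c=5d, 92⊕5c=ce, 00⊕5c=5c.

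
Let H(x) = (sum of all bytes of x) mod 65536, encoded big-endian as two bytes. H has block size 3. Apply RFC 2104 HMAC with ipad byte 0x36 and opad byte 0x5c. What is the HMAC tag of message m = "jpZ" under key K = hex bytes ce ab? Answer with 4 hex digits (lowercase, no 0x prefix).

Key hex bytes ce ab is 2 bytes ≤ B = 3; zero-pad to 3 bytes: K' = ce ab 00.
K' ⊕ ipad = f8 9d 36.  K' ⊕ opad = 92 f7 5c.
Inner input = (K'⊕ipad) ∥ m = f8 9d 36 ∥ 6a 70 5a.
Inner hash: sum = 248+157+54+106+112+90 = 767 → 02 ff.
Outer input = (K'⊕opad) ∥ inner = 92 f7 5c ∥ 02 ff.
Outer hash (tag): sum = 146+247+92+2+255 = 742 → 02 e6.

02e6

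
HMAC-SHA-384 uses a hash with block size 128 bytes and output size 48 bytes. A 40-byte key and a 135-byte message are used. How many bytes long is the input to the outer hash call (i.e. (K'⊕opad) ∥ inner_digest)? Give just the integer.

176

Key is 40 ≤ 128 bytes, zero-padded: |K'| = 128.
Outer input = (K'⊕opad) ∥ H(inner) → 128 + 48 = 176 bytes.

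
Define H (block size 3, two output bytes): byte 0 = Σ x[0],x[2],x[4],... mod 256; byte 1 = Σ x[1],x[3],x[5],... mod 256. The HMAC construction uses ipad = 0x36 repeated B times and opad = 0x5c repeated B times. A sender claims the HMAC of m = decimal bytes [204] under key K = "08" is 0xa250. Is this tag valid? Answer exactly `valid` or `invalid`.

Key "08" = 30 38 is 2 bytes ≤ B = 3; zero-pad to 3 bytes: K' = 30 38 00.
K' ⊕ ipad = 06 0e 36; K' ⊕ opad = 6c 64 5c.
Inner hash: even-index sum = 60 mod 256 = 60; odd-index sum = 218 mod 256 = 218 → 3c da.
Outer hash (recomputed tag): even-index sum = 418 mod 256 = 162; odd-index sum = 160 mod 256 = 160 → a2 a0.
Recomputed tag = a2a0; claimed = a250 → mismatch.

invalid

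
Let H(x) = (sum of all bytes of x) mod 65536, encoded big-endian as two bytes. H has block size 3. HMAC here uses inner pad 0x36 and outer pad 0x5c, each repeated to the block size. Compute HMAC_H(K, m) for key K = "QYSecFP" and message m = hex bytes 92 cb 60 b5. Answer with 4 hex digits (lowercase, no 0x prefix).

010d

Key "QYSecFP" = 51 59 53 65 63 46 50 is 7 bytes > B = 3, so hash it first: H(key) = 02 5b, then zero-pad to 3 bytes: K' = 02 5b 00.
K' ⊕ ipad = 34 6d 36.  K' ⊕ opad = 5e 07 5c.
Inner input = (K'⊕ipad) ∥ m = 34 6d 36 ∥ 92 cb 60 b5.
Inner hash: sum = 52+109+54+146+203+96+181 = 841 → 03 49.
Outer input = (K'⊕opad) ∥ inner = 5e 07 5c ∥ 03 49.
Outer hash (tag): sum = 94+7+92+3+73 = 269 → 01 0d.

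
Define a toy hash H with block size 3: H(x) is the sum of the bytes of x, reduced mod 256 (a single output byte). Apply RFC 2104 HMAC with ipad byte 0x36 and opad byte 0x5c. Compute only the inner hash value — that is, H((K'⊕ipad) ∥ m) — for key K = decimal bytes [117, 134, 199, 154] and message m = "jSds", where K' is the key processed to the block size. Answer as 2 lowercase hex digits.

Key decimal bytes [117, 134, 199, 154] = 75 86 c7 9a is 4 bytes > B = 3, so hash it first: H(key) = 5c, then zero-pad to 3 bytes: K' = 5c 00 00.
K' ⊕ ipad = 6a 36 36.
Inner input = 6a 36 36 ∥ 6a 53 64 73.
Inner hash: sum = 106+54+54+106+83+100+115 = 618; mod 256 = 106 → 6a.

6a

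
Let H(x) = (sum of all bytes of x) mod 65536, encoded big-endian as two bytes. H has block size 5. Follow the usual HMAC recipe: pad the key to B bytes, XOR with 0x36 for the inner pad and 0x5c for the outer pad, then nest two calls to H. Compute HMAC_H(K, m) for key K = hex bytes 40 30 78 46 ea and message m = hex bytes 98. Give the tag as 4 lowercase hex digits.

Key hex bytes 40 30 78 46 ea is exactly B = 5 bytes: K' = 40 30 78 46 ea.
K' ⊕ ipad = 76 06 4e 70 dc.  K' ⊕ opad = 1c 6c 24 1a b6.
Inner input = (K'⊕ipad) ∥ m = 76 06 4e 70 dc ∥ 98.
Inner hash: sum = 118+6+78+112+220+152 = 686 → 02 ae.
Outer input = (K'⊕opad) ∥ inner = 1c 6c 24 1a b6 ∥ 02 ae.
Outer hash (tag): sum = 28+108+36+26+182+2+174 = 556 → 02 2c.

022c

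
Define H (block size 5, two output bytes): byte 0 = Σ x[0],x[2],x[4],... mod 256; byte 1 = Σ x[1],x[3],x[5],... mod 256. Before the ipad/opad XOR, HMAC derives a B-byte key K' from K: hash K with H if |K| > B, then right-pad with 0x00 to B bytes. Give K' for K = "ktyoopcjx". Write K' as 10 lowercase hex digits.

2ebd000000

|K| = 9 > B = 5, so first hash the key.
H(K): even-index sum = 558 mod 256 = 46; odd-index sum = 445 mod 256 = 189 → 2e bd.
Zero-pad H(K) = 2e bd to 5 bytes: K' = 2e bd 00 00 00.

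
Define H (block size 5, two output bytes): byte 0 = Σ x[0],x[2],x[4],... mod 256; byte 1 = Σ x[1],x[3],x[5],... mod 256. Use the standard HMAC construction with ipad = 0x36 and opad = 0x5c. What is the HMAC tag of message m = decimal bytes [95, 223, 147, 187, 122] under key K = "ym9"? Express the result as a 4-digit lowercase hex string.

Key "ym9" = 79 6d 39 is 3 bytes ≤ B = 5; zero-pad to 5 bytes: K' = 79 6d 39 00 00.
K' ⊕ ipad = 4f 5b 0f 36 36.  K' ⊕ opad = 25 31 65 5c 5c.
Inner input = (K'⊕ipad) ∥ m = 4f 5b 0f 36 36 ∥ 5f df 93 bb 7a.
Inner hash: even-index sum = 558 mod 256 = 46; odd-index sum = 509 mod 256 = 253 → 2e fd.
Outer input = (K'⊕opad) ∥ inner = 25 31 65 5c 5c ∥ 2e fd.
Outer hash (tag): even-index sum = 483 mod 256 = 227; odd-index sum = 187 mod 256 = 187 → e3 bb.

e3bb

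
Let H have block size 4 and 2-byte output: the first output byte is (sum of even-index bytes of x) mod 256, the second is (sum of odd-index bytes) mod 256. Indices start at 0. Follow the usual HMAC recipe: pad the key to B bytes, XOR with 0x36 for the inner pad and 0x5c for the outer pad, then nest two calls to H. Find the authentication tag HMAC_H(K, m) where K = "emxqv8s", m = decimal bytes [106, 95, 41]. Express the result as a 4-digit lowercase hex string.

Key "emxqv8s" = 65 6d 78 71 76 38 73 is 7 bytes > B = 4, so hash it first: H(key) = c6 16, then zero-pad to 4 bytes: K' = c6 16 00 00.
K' ⊕ ipad = f0 20 36 36.  K' ⊕ opad = 9a 4a 5c 5c.
Inner input = (K'⊕ipad) ∥ m = f0 20 36 36 ∥ 6a 5f 29.
Inner hash: even-index sum = 441 mod 256 = 185; odd-index sum = 181 mod 256 = 181 → b9 b5.
Outer input = (K'⊕opad) ∥ inner = 9a 4a 5c 5c ∥ b9 b5.
Outer hash (tag): even-index sum = 431 mod 256 = 175; odd-index sum = 347 mod 256 = 91 → af 5b.

af5b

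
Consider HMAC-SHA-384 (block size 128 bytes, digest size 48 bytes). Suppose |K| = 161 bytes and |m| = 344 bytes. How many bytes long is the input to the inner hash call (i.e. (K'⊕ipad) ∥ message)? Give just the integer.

Key is 161 > 128 bytes, so it is hashed to 48 bytes then zero-padded to 128: |K'| = 128.
Inner input = (K'⊕ipad) ∥ m → 128 + 344 = 472 bytes.

472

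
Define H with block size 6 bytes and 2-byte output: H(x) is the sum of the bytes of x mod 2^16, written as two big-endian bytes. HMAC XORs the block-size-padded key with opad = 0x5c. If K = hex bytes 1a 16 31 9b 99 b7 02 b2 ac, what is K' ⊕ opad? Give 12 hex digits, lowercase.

5ff05c5c5c5c

Key hex bytes 1a 16 31 9b 99 b7 02 b2 ac is 9 bytes > B = 6, so hash it first: H(key) = 03 ac, then zero-pad to 6 bytes: K' = 03 ac 00 00 00 00.
XOR each byte with 0x5c: 03⊕5c=5f, ac⊕5c=f0, 00⊕5c=5c, 00⊕5c=5c, 00⊕5c=5c, 00⊕5c=5c.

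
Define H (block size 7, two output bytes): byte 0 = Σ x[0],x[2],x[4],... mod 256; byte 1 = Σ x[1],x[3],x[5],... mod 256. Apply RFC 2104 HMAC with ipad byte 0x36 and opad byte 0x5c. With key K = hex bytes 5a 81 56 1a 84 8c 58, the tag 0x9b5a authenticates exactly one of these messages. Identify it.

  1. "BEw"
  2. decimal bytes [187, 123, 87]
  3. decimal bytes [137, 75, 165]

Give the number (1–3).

Key hex bytes 5a 81 56 1a 84 8c 58 is exactly B = 7 bytes: K' = 5a 81 56 1a 84 8c 58.
K' ⊕ ipad = 6c b7 60 2c b2 ba 6e; K' ⊕ opad = 06 dd 0a 46 d8 d0 04.
m1: inner = H(6c b7 60 2c b2 ba 6e 42 45 77) = 31 56; tag = H(06 dd 0a 46 d8 d0 04 31 56) = 4224
m2: inner = H(6c b7 60 2c b2 ba 6e bb 7b 57) = 67 af; tag = H(06 dd 0a 46 d8 d0 04 67 af) = 9b5a ← matches
m3: inner = H(6c b7 60 2c b2 ba 6e 89 4b a5) = 37 cb; tag = H(06 dd 0a 46 d8 d0 04 37 cb) = b72a

2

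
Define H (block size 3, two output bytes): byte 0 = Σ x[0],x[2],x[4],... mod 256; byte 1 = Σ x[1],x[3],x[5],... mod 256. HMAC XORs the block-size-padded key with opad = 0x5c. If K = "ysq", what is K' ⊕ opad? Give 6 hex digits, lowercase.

252f2d

Key "ysq" = 79 73 71 is exactly B = 3 bytes: K' = 79 73 71.
XOR each byte with 0x5c: 79⊕5c=25, 73⊕5c=2f, 71⊕5c=2d.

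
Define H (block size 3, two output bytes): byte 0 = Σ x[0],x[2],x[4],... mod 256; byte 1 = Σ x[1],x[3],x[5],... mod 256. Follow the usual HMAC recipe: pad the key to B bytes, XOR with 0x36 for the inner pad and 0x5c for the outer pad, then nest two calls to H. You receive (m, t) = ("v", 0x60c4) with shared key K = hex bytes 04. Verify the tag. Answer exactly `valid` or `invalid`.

Key hex bytes 04 is 1 byte ≤ B = 3; zero-pad to 3 bytes: K' = 04 00 00.
K' ⊕ ipad = 32 36 36; K' ⊕ opad = 58 5c 5c.
Inner hash: even-index sum = 104 mod 256 = 104; odd-index sum = 172 mod 256 = 172 → 68 ac.
Outer hash (recomputed tag): even-index sum = 352 mod 256 = 96; odd-index sum = 196 mod 256 = 196 → 60 c4.
Recomputed tag = 60c4; claimed = 60c4 → match.

valid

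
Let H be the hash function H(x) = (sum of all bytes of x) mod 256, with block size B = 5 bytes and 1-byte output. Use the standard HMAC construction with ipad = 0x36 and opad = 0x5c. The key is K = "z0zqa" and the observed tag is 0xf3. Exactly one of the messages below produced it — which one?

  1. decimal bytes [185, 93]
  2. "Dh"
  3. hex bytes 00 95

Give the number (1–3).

Key "z0zqa" = 7a 30 7a 71 61 is exactly B = 5 bytes: K' = 7a 30 7a 71 61.
K' ⊕ ipad = 4c 06 4c 47 57; K' ⊕ opad = 26 6c 26 2d 3d.
m1: inner = H(4c 06 4c 47 57 b9 5d) = 52; tag = H(26 6c 26 2d 3d 52) = 74
m2: inner = H(4c 06 4c 47 57 44 68) = e8; tag = H(26 6c 26 2d 3d e8) = 0a
m3: inner = H(4c 06 4c 47 57 00 95) = d1; tag = H(26 6c 26 2d 3d d1) = f3 ← matches

3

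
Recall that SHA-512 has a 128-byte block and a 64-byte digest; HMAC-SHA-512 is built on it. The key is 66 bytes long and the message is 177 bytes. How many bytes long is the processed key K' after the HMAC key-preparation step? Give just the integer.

128

Key is 66 ≤ 128 bytes, zero-padded: |K'| = 128.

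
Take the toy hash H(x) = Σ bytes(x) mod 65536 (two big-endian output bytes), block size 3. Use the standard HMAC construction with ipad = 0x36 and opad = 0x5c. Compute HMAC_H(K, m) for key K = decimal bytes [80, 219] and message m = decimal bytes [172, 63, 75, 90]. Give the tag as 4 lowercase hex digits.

010b

Key decimal bytes [80, 219] = 50 db is 2 bytes ≤ B = 3; zero-pad to 3 bytes: K' = 50 db 00.
K' ⊕ ipad = 66 ed 36.  K' ⊕ opad = 0c 87 5c.
Inner input = (K'⊕ipad) ∥ m = 66 ed 36 ∥ ac 3f 4b 5a.
Inner hash: sum = 102+237+54+172+63+75+90 = 793 → 03 19.
Outer input = (K'⊕opad) ∥ inner = 0c 87 5c ∥ 03 19.
Outer hash (tag): sum = 12+135+92+3+25 = 267 → 01 0b.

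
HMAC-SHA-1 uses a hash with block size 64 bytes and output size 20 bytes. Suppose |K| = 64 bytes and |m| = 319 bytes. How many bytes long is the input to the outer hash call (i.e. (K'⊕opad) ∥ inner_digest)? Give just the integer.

Key is 64 ≤ 64 bytes, zero-padded: |K'| = 64.
Outer input = (K'⊕opad) ∥ H(inner) → 64 + 20 = 84 bytes.

84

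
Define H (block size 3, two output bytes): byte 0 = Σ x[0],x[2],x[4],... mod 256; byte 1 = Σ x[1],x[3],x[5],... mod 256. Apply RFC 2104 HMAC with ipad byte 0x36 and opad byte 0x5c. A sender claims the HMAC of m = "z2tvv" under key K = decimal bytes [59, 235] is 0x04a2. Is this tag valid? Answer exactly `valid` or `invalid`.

valid

Key decimal bytes [59, 235] = 3b eb is 2 bytes ≤ B = 3; zero-pad to 3 bytes: K' = 3b eb 00.
K' ⊕ ipad = 0d dd 36; K' ⊕ opad = 67 b7 5c.
Inner hash: even-index sum = 235 mod 256 = 235; odd-index sum = 577 mod 256 = 65 → eb 41.
Outer hash (recomputed tag): even-index sum = 260 mod 256 = 4; odd-index sum = 418 mod 256 = 162 → 04 a2.
Recomputed tag = 04a2; claimed = 04a2 → match.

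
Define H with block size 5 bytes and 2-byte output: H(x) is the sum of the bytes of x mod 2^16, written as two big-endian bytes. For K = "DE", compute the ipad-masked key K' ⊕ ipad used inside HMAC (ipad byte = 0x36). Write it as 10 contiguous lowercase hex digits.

7273363636

Key "DE" = 44 45 is 2 bytes ≤ B = 5; zero-pad to 5 bytes: K' = 44 45 00 00 00.
XOR each byte with 0x36: 44⊕36=72, 45⊕36=73, 00⊕36=36, 00⊕36=36, 00⊕36=36.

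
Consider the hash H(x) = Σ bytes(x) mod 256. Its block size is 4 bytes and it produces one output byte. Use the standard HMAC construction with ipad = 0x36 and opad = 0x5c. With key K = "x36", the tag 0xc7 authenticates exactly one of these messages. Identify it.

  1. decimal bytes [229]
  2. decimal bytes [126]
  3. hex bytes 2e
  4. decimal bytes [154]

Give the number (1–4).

Key "x36" = 78 33 36 is 3 bytes ≤ B = 4; zero-pad to 4 bytes: K' = 78 33 36 00.
K' ⊕ ipad = 4e 05 00 36; K' ⊕ opad = 24 6f 6a 5c.
m1: inner = H(4e 05 00 36 e5) = 6e; tag = H(24 6f 6a 5c 6e) = c7 ← matches
m2: inner = H(4e 05 00 36 7e) = 07; tag = H(24 6f 6a 5c 07) = 60
m3: inner = H(4e 05 00 36 2e) = b7; tag = H(24 6f 6a 5c b7) = 10
m4: inner = H(4e 05 00 36 9a) = 23; tag = H(24 6f 6a 5c 23) = 7c

1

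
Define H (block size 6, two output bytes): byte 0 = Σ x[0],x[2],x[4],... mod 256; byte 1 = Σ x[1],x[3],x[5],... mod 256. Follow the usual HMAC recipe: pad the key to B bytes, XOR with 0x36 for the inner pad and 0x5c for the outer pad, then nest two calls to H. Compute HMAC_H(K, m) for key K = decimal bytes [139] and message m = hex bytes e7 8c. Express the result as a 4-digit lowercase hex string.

9f42

Key decimal bytes [139] = 8b is 1 byte ≤ B = 6; zero-pad to 6 bytes: K' = 8b 00 00 00 00 00.
K' ⊕ ipad = bd 36 36 36 36 36.  K' ⊕ opad = d7 5c 5c 5c 5c 5c.
Inner input = (K'⊕ipad) ∥ m = bd 36 36 36 36 36 ∥ e7 8c.
Inner hash: even-index sum = 528 mod 256 = 16; odd-index sum = 302 mod 256 = 46 → 10 2e.
Outer input = (K'⊕opad) ∥ inner = d7 5c 5c 5c 5c 5c ∥ 10 2e.
Outer hash (tag): even-index sum = 415 mod 256 = 159; odd-index sum = 322 mod 256 = 66 → 9f 42.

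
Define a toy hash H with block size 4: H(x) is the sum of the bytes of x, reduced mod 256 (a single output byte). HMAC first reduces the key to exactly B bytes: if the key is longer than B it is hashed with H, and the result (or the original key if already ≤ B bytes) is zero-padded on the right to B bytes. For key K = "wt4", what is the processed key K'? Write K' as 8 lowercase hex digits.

77743400

Key "wt4" = 77 74 34 is 3 bytes ≤ B = 4; zero-pad to 4 bytes: K' = 77 74 34 00.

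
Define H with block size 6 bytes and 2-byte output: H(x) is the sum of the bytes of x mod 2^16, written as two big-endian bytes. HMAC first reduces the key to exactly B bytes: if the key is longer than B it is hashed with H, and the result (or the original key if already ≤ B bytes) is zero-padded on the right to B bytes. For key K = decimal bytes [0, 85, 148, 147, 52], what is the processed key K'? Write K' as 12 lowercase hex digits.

005594933400

Key decimal bytes [0, 85, 148, 147, 52] = 00 55 94 93 34 is 5 bytes ≤ B = 6; zero-pad to 6 bytes: K' = 00 55 94 93 34 00.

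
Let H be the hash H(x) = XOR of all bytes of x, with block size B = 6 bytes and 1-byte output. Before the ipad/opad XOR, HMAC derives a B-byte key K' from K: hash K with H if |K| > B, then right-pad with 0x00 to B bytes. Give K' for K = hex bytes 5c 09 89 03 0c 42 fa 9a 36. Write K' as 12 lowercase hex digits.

c70000000000

|K| = 9 > B = 6, so first hash the key.
H(K): XOR 5c⊕09⊕89⊕03⊕0c⊕42⊕fa⊕9a⊕36 = c7.
Zero-pad H(K) = c7 to 6 bytes: K' = c7 00 00 00 00 00.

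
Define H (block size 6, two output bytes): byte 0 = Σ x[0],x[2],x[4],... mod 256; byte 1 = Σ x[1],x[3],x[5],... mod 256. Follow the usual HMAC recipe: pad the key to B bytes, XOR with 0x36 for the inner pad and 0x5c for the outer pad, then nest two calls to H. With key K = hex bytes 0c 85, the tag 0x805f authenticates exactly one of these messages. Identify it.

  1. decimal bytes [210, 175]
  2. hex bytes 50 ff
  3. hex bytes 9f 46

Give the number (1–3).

1

Key hex bytes 0c 85 is 2 bytes ≤ B = 6; zero-pad to 6 bytes: K' = 0c 85 00 00 00 00.
K' ⊕ ipad = 3a b3 36 36 36 36; K' ⊕ opad = 50 d9 5c 5c 5c 5c.
m1: inner = H(3a b3 36 36 36 36 d2 af) = 78 ce; tag = H(50 d9 5c 5c 5c 5c 78 ce) = 805f ← matches
m2: inner = H(3a b3 36 36 36 36 50 ff) = f6 1e; tag = H(50 d9 5c 5c 5c 5c f6 1e) = feaf
m3: inner = H(3a b3 36 36 36 36 9f 46) = 45 65; tag = H(50 d9 5c 5c 5c 5c 45 65) = 4df6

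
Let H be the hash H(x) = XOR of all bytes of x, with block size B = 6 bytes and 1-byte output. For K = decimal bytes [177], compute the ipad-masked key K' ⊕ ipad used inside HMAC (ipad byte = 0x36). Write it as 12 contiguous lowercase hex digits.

Key decimal bytes [177] = b1 is 1 byte ≤ B = 6; zero-pad to 6 bytes: K' = b1 00 00 00 00 00.
XOR each byte with 0x36: b1⊕36=87, 00⊕36=36, 00⊕36=36, 00⊕36=36, 00⊕36=36, 00⊕36=36.

873636363636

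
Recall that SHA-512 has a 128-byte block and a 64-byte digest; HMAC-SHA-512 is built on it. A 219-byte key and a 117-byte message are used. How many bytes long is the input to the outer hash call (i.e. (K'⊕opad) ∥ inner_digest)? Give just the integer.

192

Key is 219 > 128 bytes, so it is hashed to 64 bytes then zero-padded to 128: |K'| = 128.
Outer input = (K'⊕opad) ∥ H(inner) → 128 + 64 = 192 bytes.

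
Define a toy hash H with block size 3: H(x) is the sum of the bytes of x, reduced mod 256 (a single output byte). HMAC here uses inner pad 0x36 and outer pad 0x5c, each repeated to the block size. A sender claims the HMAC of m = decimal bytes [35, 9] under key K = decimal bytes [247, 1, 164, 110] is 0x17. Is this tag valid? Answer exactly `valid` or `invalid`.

invalid

Key decimal bytes [247, 1, 164, 110] = f7 01 a4 6e is 4 bytes > B = 3, so hash it first: H(key) = 0a, then zero-pad to 3 bytes: K' = 0a 00 00.
K' ⊕ ipad = 3c 36 36; K' ⊕ opad = 56 5c 5c.
Inner hash: sum = 60+54+54+35+9 = 212 → d4.
Outer hash (recomputed tag): sum = 86+92+92+212 = 482; mod 256 = 226 → e2.
Recomputed tag = e2; claimed = 17 → mismatch.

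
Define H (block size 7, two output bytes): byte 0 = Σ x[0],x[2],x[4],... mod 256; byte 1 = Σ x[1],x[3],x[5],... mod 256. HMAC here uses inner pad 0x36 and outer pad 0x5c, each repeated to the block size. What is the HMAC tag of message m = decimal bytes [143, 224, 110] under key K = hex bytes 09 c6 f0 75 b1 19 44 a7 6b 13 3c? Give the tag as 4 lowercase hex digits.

7e2f

Key hex bytes 09 c6 f0 75 b1 19 44 a7 6b 13 3c is 11 bytes > B = 7, so hash it first: H(key) = 95 0e, then zero-pad to 7 bytes: K' = 95 0e 00 00 00 00 00.
K' ⊕ ipad = a3 38 36 36 36 36 36.  K' ⊕ opad = c9 52 5c 5c 5c 5c 5c.
Inner input = (K'⊕ipad) ∥ m = a3 38 36 36 36 36 36 ∥ 8f e0 6e.
Inner hash: even-index sum = 549 mod 256 = 37; odd-index sum = 417 mod 256 = 161 → 25 a1.
Outer input = (K'⊕opad) ∥ inner = c9 52 5c 5c 5c 5c 5c ∥ 25 a1.
Outer hash (tag): even-index sum = 638 mod 256 = 126; odd-index sum = 303 mod 256 = 47 → 7e 2f.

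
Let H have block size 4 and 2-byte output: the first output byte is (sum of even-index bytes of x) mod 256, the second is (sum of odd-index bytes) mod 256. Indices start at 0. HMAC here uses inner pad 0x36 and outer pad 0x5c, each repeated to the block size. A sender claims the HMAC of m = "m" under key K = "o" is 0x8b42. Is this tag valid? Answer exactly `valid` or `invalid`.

Key "o" = 6f is 1 byte ≤ B = 4; zero-pad to 4 bytes: K' = 6f 00 00 00.
K' ⊕ ipad = 59 36 36 36; K' ⊕ opad = 33 5c 5c 5c.
Inner hash: even-index sum = 252 mod 256 = 252; odd-index sum = 108 mod 256 = 108 → fc 6c.
Outer hash (recomputed tag): even-index sum = 395 mod 256 = 139; odd-index sum = 292 mod 256 = 36 → 8b 24.
Recomputed tag = 8b24; claimed = 8b42 → mismatch.

invalid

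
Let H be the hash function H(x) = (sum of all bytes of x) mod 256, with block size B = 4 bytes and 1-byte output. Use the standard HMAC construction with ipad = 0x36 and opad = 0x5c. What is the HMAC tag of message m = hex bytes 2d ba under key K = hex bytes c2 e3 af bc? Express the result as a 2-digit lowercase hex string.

Key hex bytes c2 e3 af bc is exactly B = 4 bytes: K' = c2 e3 af bc.
K' ⊕ ipad = f4 d5 99 8a.  K' ⊕ opad = 9e bf f3 e0.
Inner input = (K'⊕ipad) ∥ m = f4 d5 99 8a ∥ 2d ba.
Inner hash: sum = 244+213+153+138+45+186 = 979; mod 256 = 211 → d3.
Outer input = (K'⊕opad) ∥ inner = 9e bf f3 e0 ∥ d3.
Outer hash (tag): sum = 158+191+243+224+211 = 1027; mod 256 = 3 → 03.

03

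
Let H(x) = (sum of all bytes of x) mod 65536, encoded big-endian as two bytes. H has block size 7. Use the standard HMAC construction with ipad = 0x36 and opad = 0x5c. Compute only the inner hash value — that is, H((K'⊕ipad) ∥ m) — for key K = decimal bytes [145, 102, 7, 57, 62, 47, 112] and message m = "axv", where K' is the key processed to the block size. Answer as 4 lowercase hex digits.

Key decimal bytes [145, 102, 7, 57, 62, 47, 112] = 91 66 07 39 3e 2f 70 is exactly B = 7 bytes: K' = 91 66 07 39 3e 2f 70.
K' ⊕ ipad = a7 50 31 0f 08 19 46.
Inner input = a7 50 31 0f 08 19 46 ∥ 61 78 76.
Inner hash: sum = 167+80+49+15+8+25+70+97+120+118 = 749 → 02 ed.

02ed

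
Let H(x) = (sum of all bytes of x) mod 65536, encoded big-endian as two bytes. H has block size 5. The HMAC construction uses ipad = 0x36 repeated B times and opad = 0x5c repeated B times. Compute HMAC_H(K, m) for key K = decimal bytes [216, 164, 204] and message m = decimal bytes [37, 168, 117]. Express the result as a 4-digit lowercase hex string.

Key decimal bytes [216, 164, 204] = d8 a4 cc is 3 bytes ≤ B = 5; zero-pad to 5 bytes: K' = d8 a4 cc 00 00.
K' ⊕ ipad = ee 92 fa 36 36.  K' ⊕ opad = 84 f8 90 5c 5c.
Inner input = (K'⊕ipad) ∥ m = ee 92 fa 36 36 ∥ 25 a8 75.
Inner hash: sum = 238+146+250+54+54+37+168+117 = 1064 → 04 28.
Outer input = (K'⊕opad) ∥ inner = 84 f8 90 5c 5c ∥ 04 28.
Outer hash (tag): sum = 132+248+144+92+92+4+40 = 752 → 02 f0.

02f0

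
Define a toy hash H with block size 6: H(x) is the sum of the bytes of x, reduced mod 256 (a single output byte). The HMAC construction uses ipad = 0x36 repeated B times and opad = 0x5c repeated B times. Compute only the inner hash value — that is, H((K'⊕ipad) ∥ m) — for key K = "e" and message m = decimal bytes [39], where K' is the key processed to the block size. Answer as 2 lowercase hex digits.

Key "e" = 65 is 1 byte ≤ B = 6; zero-pad to 6 bytes: K' = 65 00 00 00 00 00.
K' ⊕ ipad = 53 36 36 36 36 36.
Inner input = 53 36 36 36 36 36 ∥ 27.
Inner hash: sum = 83+54+54+54+54+54+39 = 392; mod 256 = 136 → 88.

88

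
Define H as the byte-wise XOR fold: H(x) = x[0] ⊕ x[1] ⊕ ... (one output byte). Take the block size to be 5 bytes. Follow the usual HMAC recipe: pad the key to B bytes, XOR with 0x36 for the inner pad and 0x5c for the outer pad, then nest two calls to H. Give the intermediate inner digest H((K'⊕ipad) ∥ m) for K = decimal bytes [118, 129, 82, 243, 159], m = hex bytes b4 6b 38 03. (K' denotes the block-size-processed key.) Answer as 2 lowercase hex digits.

1b

Key decimal bytes [118, 129, 82, 243, 159] = 76 81 52 f3 9f is exactly B = 5 bytes: K' = 76 81 52 f3 9f.
K' ⊕ ipad = 40 b7 64 c5 a9.
Inner input = 40 b7 64 c5 a9 ∥ b4 6b 38 03.
Inner hash: XOR 40⊕b7⊕64⊕c5⊕a9⊕b4⊕6b⊕38⊕03 = 1b.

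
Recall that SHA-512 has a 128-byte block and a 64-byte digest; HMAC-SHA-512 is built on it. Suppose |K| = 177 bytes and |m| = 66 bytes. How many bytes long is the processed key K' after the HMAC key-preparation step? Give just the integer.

128

Key is 177 > 128 bytes, so it is hashed to 64 bytes then zero-padded to 128: |K'| = 128.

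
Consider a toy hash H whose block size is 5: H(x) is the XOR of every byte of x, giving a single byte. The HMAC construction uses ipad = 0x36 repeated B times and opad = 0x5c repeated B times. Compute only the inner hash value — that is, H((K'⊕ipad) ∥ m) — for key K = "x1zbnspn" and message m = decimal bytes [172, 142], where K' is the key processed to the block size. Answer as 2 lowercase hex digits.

Key "x1zbnspn" = 78 31 7a 62 6e 73 70 6e is 8 bytes > B = 5, so hash it first: H(key) = 52, then zero-pad to 5 bytes: K' = 52 00 00 00 00.
K' ⊕ ipad = 64 36 36 36 36.
Inner input = 64 36 36 36 36 ∥ ac 8e.
Inner hash: XOR 64⊕36⊕36⊕36⊕36⊕ac⊕8e = 46.

46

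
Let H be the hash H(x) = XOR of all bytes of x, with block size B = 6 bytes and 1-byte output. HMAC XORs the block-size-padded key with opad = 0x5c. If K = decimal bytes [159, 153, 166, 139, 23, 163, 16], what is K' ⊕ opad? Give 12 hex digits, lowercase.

Key decimal bytes [159, 153, 166, 139, 23, 163, 16] = 9f 99 a6 8b 17 a3 10 is 7 bytes > B = 6, so hash it first: H(key) = 8f, then zero-pad to 6 bytes: K' = 8f 00 00 00 00 00.
XOR each byte with 0x5c: 8f⊕5c=d3, 00⊕5c=5c, 00⊕5c=5c, 00⊕5c=5c, 00⊕5c=5c, 00⊕5c=5c.

d35c5c5c5c5c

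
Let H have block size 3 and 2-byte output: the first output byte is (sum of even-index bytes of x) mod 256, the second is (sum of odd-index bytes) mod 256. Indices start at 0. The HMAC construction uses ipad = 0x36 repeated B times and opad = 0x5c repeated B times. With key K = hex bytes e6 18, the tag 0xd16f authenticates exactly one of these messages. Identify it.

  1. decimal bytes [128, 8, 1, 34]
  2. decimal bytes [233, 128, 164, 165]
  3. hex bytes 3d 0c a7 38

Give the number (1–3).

Key hex bytes e6 18 is 2 bytes ≤ B = 3; zero-pad to 3 bytes: K' = e6 18 00.
K' ⊕ ipad = d0 2e 36; K' ⊕ opad = ba 44 5c.
m1: inner = H(d0 2e 36 80 08 01 22) = 30 af; tag = H(ba 44 5c 30 af) = c574
m2: inner = H(d0 2e 36 e9 80 a4 a5) = 2b bb; tag = H(ba 44 5c 2b bb) = d16f ← matches
m3: inner = H(d0 2e 36 3d 0c a7 38) = 4a 12; tag = H(ba 44 5c 4a 12) = 288e

2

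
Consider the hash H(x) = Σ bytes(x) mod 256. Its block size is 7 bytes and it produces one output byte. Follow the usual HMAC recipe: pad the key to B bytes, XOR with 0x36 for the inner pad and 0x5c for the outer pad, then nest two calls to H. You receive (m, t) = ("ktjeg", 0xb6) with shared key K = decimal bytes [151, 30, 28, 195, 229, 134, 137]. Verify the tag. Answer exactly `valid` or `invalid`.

invalid

Key decimal bytes [151, 30, 28, 195, 229, 134, 137] = 97 1e 1c c3 e5 86 89 is exactly B = 7 bytes: K' = 97 1e 1c c3 e5 86 89.
K' ⊕ ipad = a1 28 2a f5 d3 b0 bf; K' ⊕ opad = cb 42 40 9f b9 da d5.
Inner hash: sum = 161+40+42+245+211+176+191+107+116+106+101+103 = 1599; mod 256 = 63 → 3f.
Outer hash (recomputed tag): sum = 203+66+64+159+185+218+213+63 = 1171; mod 256 = 147 → 93.
Recomputed tag = 93; claimed = b6 → mismatch.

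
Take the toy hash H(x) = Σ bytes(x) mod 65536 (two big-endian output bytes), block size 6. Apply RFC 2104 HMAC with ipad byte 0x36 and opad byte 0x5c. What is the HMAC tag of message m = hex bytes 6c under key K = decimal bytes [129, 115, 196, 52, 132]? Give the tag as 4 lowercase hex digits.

0387

Key decimal bytes [129, 115, 196, 52, 132] = 81 73 c4 34 84 is 5 bytes ≤ B = 6; zero-pad to 6 bytes: K' = 81 73 c4 34 84 00.
K' ⊕ ipad = b7 45 f2 02 b2 36.  K' ⊕ opad = dd 2f 98 68 d8 5c.
Inner input = (K'⊕ipad) ∥ m = b7 45 f2 02 b2 36 ∥ 6c.
Inner hash: sum = 183+69+242+2+178+54+108 = 836 → 03 44.
Outer input = (K'⊕opad) ∥ inner = dd 2f 98 68 d8 5c ∥ 03 44.
Outer hash (tag): sum = 221+47+152+104+216+92+3+68 = 903 → 03 87.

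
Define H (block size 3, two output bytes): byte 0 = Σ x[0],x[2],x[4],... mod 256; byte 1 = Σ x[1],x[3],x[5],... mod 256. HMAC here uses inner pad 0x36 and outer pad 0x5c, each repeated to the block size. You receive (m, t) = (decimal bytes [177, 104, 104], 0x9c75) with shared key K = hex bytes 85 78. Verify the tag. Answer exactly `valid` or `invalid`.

Key hex bytes 85 78 is 2 bytes ≤ B = 3; zero-pad to 3 bytes: K' = 85 78 00.
K' ⊕ ipad = b3 4e 36; K' ⊕ opad = d9 24 5c.
Inner hash: even-index sum = 337 mod 256 = 81; odd-index sum = 359 mod 256 = 103 → 51 67.
Outer hash (recomputed tag): even-index sum = 412 mod 256 = 156; odd-index sum = 117 mod 256 = 117 → 9c 75.
Recomputed tag = 9c75; claimed = 9c75 → match.

valid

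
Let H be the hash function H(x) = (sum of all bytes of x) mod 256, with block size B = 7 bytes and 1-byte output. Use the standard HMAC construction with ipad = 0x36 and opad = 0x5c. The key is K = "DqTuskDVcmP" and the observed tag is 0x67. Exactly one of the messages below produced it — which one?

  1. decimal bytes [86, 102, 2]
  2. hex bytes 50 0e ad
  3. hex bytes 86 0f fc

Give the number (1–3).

Key "DqTuskDVcmP" = 44 71 54 75 73 6b 44 56 63 6d 50 is 11 bytes > B = 7, so hash it first: H(key) = 16, then zero-pad to 7 bytes: K' = 16 00 00 00 00 00 00.
K' ⊕ ipad = 20 36 36 36 36 36 36; K' ⊕ opad = 4a 5c 5c 5c 5c 5c 5c.
m1: inner = H(20 36 36 36 36 36 36 56 66 02) = 22; tag = H(4a 5c 5c 5c 5c 5c 5c 22) = 94
m2: inner = H(20 36 36 36 36 36 36 50 0e ad) = 6f; tag = H(4a 5c 5c 5c 5c 5c 5c 6f) = e1
m3: inner = H(20 36 36 36 36 36 36 86 0f fc) = f5; tag = H(4a 5c 5c 5c 5c 5c 5c f5) = 67 ← matches

3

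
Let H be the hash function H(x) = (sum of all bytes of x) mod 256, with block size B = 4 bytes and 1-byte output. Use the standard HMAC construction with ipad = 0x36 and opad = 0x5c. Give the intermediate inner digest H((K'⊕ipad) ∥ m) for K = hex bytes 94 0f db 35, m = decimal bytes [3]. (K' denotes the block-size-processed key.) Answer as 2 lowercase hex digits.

Key hex bytes 94 0f db 35 is exactly B = 4 bytes: K' = 94 0f db 35.
K' ⊕ ipad = a2 39 ed 03.
Inner input = a2 39 ed 03 ∥ 03.
Inner hash: sum = 162+57+237+3+3 = 462; mod 256 = 206 → ce.

ce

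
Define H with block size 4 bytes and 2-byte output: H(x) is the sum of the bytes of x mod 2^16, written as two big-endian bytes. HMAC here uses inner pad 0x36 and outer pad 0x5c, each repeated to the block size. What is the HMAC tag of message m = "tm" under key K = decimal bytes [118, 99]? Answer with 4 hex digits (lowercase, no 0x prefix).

0204

Key decimal bytes [118, 99] = 76 63 is 2 bytes ≤ B = 4; zero-pad to 4 bytes: K' = 76 63 00 00.
K' ⊕ ipad = 40 55 36 36.  K' ⊕ opad = 2a 3f 5c 5c.
Inner input = (K'⊕ipad) ∥ m = 40 55 36 36 ∥ 74 6d.
Inner hash: sum = 64+85+54+54+116+109 = 482 → 01 e2.
Outer input = (K'⊕opad) ∥ inner = 2a 3f 5c 5c ∥ 01 e2.
Outer hash (tag): sum = 42+63+92+92+1+226 = 516 → 02 04.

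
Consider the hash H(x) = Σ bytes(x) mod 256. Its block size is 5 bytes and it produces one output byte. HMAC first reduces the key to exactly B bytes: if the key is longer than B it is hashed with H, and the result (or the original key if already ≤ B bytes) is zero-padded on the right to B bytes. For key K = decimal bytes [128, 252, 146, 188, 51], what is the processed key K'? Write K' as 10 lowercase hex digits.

80fc92bc33

Key decimal bytes [128, 252, 146, 188, 51] = 80 fc 92 bc 33 is exactly B = 5 bytes: K' = 80 fc 92 bc 33.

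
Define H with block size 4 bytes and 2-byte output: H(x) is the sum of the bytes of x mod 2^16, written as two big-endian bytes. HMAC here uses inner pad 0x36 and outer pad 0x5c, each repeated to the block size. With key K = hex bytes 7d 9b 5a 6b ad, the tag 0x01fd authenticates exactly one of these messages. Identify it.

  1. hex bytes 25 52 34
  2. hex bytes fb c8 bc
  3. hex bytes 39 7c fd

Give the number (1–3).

3

Key hex bytes 7d 9b 5a 6b ad is 5 bytes > B = 4, so hash it first: H(key) = 02 8a, then zero-pad to 4 bytes: K' = 02 8a 00 00.
K' ⊕ ipad = 34 bc 36 36; K' ⊕ opad = 5e d6 5c 5c.
m1: inner = H(34 bc 36 36 25 52 34) = 02 07; tag = H(5e d6 5c 5c 02 07) = 01f5
m2: inner = H(34 bc 36 36 fb c8 bc) = 03 db; tag = H(5e d6 5c 5c 03 db) = 02ca
m3: inner = H(34 bc 36 36 39 7c fd) = 03 0e; tag = H(5e d6 5c 5c 03 0e) = 01fd ← matches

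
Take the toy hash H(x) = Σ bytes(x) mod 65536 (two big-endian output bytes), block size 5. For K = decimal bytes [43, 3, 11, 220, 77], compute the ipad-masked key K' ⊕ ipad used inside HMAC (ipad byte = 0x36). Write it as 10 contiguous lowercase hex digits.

1d353dea7b

Key decimal bytes [43, 3, 11, 220, 77] = 2b 03 0b dc 4d is exactly B = 5 bytes: K' = 2b 03 0b dc 4d.
XOR each byte with 0x36: 2b⊕36=1d, 03⊕36=35, 0b⊕36=3d, dc⊕36=ea, 4d⊕36=7b.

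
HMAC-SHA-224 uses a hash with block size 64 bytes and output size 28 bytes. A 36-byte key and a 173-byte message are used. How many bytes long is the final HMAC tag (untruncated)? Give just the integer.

The tag is one SHA-224 digest: 28 bytes.

28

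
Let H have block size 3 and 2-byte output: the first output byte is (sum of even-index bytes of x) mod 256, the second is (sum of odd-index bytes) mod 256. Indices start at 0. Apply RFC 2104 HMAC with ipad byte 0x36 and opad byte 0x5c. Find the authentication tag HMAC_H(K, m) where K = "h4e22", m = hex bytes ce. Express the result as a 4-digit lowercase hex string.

1d39

Key "h4e22" = 68 34 65 32 32 is 5 bytes > B = 3, so hash it first: H(key) = ff 66, then zero-pad to 3 bytes: K' = ff 66 00.
K' ⊕ ipad = c9 50 36.  K' ⊕ opad = a3 3a 5c.
Inner input = (K'⊕ipad) ∥ m = c9 50 36 ∥ ce.
Inner hash: even-index sum = 255 mod 256 = 255; odd-index sum = 286 mod 256 = 30 → ff 1e.
Outer input = (K'⊕opad) ∥ inner = a3 3a 5c ∥ ff 1e.
Outer hash (tag): even-index sum = 285 mod 256 = 29; odd-index sum = 313 mod 256 = 57 → 1d 39.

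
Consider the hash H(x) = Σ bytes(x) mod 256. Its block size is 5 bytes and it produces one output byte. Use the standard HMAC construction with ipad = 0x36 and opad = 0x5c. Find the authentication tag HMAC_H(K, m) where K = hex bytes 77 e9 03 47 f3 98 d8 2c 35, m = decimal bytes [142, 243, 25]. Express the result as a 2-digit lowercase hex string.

6c

Key hex bytes 77 e9 03 47 f3 98 d8 2c 35 is 9 bytes > B = 5, so hash it first: H(key) = 6e, then zero-pad to 5 bytes: K' = 6e 00 00 00 00.
K' ⊕ ipad = 58 36 36 36 36.  K' ⊕ opad = 32 5c 5c 5c 5c.
Inner input = (K'⊕ipad) ∥ m = 58 36 36 36 36 ∥ 8e f3 19.
Inner hash: sum = 88+54+54+54+54+142+243+25 = 714; mod 256 = 202 → ca.
Outer input = (K'⊕opad) ∥ inner = 32 5c 5c 5c 5c ∥ ca.
Outer hash (tag): sum = 50+92+92+92+92+202 = 620; mod 256 = 108 → 6c.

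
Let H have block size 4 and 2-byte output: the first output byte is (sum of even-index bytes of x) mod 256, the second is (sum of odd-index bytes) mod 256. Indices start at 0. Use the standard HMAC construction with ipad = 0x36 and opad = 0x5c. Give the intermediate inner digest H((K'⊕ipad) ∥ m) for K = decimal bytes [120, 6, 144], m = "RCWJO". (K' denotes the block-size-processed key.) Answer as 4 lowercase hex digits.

ecf3

Key decimal bytes [120, 6, 144] = 78 06 90 is 3 bytes ≤ B = 4; zero-pad to 4 bytes: K' = 78 06 90 00.
K' ⊕ ipad = 4e 30 a6 36.
Inner input = 4e 30 a6 36 ∥ 52 43 57 4a 4f.
Inner hash: even-index sum = 492 mod 256 = 236; odd-index sum = 243 mod 256 = 243 → ec f3.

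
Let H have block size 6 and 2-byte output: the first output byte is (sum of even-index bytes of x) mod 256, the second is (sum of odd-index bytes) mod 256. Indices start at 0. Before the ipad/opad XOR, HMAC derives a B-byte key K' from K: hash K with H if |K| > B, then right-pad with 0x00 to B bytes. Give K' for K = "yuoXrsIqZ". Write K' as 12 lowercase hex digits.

|K| = 9 > B = 6, so first hash the key.
H(K): even-index sum = 509 mod 256 = 253; odd-index sum = 433 mod 256 = 177 → fd b1.
Zero-pad H(K) = fd b1 to 6 bytes: K' = fd b1 00 00 00 00.

fdb100000000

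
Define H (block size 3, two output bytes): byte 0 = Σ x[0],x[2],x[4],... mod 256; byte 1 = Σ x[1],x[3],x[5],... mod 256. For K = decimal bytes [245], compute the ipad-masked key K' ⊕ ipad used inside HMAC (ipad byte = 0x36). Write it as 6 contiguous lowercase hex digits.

Key decimal bytes [245] = f5 is 1 byte ≤ B = 3; zero-pad to 3 bytes: K' = f5 00 00.
XOR each byte with 0x36: f5⊕36=c3, 00⊕36=36, 00⊕36=36.

c33636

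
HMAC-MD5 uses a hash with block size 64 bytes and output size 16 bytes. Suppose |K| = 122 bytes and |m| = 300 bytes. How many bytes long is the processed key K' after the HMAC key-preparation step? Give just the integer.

Key is 122 > 64 bytes, so it is hashed to 16 bytes then zero-padded to 64: |K'| = 64.

64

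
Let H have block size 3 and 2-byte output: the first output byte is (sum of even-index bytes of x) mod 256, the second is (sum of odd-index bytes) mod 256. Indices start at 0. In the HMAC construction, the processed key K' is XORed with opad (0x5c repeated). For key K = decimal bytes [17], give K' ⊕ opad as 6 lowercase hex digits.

Key decimal bytes [17] = 11 is 1 byte ≤ B = 3; zero-pad to 3 bytes: K' = 11 00 00.
XOR each byte with 0x5c: 11⊕5c=4d, 00⊕5c=5c, 00⊕5c=5c.

4d5c5c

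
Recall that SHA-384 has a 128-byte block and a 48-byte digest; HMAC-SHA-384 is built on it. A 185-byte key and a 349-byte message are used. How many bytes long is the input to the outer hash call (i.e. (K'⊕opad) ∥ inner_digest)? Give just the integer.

Key is 185 > 128 bytes, so it is hashed to 48 bytes then zero-padded to 128: |K'| = 128.
Outer input = (K'⊕opad) ∥ H(inner) → 128 + 48 = 176 bytes.

176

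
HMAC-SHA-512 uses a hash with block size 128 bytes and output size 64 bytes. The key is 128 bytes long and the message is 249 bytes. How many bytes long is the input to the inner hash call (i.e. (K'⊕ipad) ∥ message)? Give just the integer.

377

Key is 128 ≤ 128 bytes, zero-padded: |K'| = 128.
Inner input = (K'⊕ipad) ∥ m → 128 + 249 = 377 bytes.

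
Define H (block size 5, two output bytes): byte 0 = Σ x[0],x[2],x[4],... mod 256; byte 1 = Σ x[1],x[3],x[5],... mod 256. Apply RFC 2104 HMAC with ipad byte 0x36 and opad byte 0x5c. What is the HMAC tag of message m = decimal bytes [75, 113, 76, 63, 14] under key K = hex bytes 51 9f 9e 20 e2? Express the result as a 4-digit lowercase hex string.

Key hex bytes 51 9f 9e 20 e2 is exactly B = 5 bytes: K' = 51 9f 9e 20 e2.
K' ⊕ ipad = 67 a9 a8 16 d4.  K' ⊕ opad = 0d c3 c2 7c be.
Inner input = (K'⊕ipad) ∥ m = 67 a9 a8 16 d4 ∥ 4b 71 4c 3f 0e.
Inner hash: even-index sum = 659 mod 256 = 147; odd-index sum = 356 mod 256 = 100 → 93 64.
Outer input = (K'⊕opad) ∥ inner = 0d c3 c2 7c be ∥ 93 64.
Outer hash (tag): even-index sum = 497 mod 256 = 241; odd-index sum = 466 mod 256 = 210 → f1 d2.

f1d2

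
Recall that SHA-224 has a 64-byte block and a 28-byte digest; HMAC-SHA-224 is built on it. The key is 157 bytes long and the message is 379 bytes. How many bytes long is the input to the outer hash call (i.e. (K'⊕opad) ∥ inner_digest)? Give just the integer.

Key is 157 > 64 bytes, so it is hashed to 28 bytes then zero-padded to 64: |K'| = 64.
Outer input = (K'⊕opad) ∥ H(inner) → 64 + 28 = 92 bytes.

92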